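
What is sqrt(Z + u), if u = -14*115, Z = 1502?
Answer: 6*I*sqrt(3) ≈ 10.392*I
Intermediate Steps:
u = -1610
sqrt(Z + u) = sqrt(1502 - 1610) = sqrt(-108) = 6*I*sqrt(3)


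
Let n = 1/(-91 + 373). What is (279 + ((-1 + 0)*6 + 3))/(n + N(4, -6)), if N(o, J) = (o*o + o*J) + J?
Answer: -77832/3947 ≈ -19.719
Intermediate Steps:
n = 1/282 ≈ 0.0035461
N(o, J) = J + o² + J*o (N(o, J) = (o² + J*o) + J = J + o² + J*o)
(279 + ((-1 + 0)*6 + 3))/(n + N(4, -6)) = (279 + ((-1 + 0)*6 + 3))/(1/282 + (-6 + 4² - 6*4)) = (279 + (-1*6 + 3))/(1/282 + (-6 + 16 - 24)) = (279 + (-6 + 3))/(1/282 - 14) = (279 - 3)/(-3947/282) = 276*(-282/3947) = -77832/3947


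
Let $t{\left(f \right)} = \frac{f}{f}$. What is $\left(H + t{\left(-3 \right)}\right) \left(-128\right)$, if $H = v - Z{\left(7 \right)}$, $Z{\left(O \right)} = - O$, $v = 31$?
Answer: $-4992$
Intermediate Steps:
$H = 38$ ($H = 31 - \left(-1\right) 7 = 31 - -7 = 31 + 7 = 38$)
$t{\left(f \right)} = 1$
$\left(H + t{\left(-3 \right)}\right) \left(-128\right) = \left(38 + 1\right) \left(-128\right) = 39 \left(-128\right) = -4992$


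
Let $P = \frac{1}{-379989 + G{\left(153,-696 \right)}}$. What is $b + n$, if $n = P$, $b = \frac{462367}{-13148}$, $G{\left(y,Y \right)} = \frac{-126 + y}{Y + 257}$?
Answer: $- \frac{38564924212819}{1096643111652} \approx -35.166$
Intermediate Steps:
$G{\left(y,Y \right)} = \frac{-126 + y}{257 + Y}$
$P = - \frac{439}{166815198}$ ($P = \frac{1}{-379989 + \frac{-126 + 153}{257 - 696}} = \frac{1}{-379989 + \frac{1}{-439} \cdot 27} = \frac{1}{-379989 - \frac{27}{439}} = \frac{1}{- \frac{166815198}{439}} = - \frac{439}{166815198} \approx -2.6317 \cdot 10^{-6}$)
$b = - \frac{462367}{13148}$ ($b = 462367 \left(- \frac{1}{13148}\right) = - \frac{462367}{13148} \approx -35.166$)
$n = - \frac{439}{166815198} \approx -2.6317 \cdot 10^{-6}$
$b + n = - \frac{462367}{13148} - \frac{439}{166815198} = - \frac{38564924212819}{1096643111652}$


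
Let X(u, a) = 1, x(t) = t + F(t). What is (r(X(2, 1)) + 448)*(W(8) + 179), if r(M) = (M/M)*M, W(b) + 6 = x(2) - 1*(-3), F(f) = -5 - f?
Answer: 76779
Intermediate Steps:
x(t) = -5 (x(t) = t + (-5 - t) = -5)
W(b) = -8 (W(b) = -6 + (-5 - 1*(-3)) = -6 + (-5 + 3) = -6 - 2 = -8)
r(M) = M (r(M) = 1*M = M)
(r(X(2, 1)) + 448)*(W(8) + 179) = (1 + 448)*(-8 + 179) = 449*171 = 76779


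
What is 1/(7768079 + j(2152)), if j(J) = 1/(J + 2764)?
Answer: 4916/38187876365 ≈ 1.2873e-7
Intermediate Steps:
j(J) = 1/(2764 + J)
1/(7768079 + j(2152)) = 1/(7768079 + 1/(2764 + 2152)) = 1/(7768079 + 1/4916) = 1/(38187876365/4916) = 4916/38187876365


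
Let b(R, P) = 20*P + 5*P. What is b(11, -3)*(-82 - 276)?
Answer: 26850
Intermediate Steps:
b(R, P) = 25*P
b(11, -3)*(-82 - 276) = (25*(-3))*(-82 - 276) = -75*(-358) = 26850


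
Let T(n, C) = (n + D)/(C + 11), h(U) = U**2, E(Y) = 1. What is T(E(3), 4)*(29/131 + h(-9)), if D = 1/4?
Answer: 2660/393 ≈ 6.7684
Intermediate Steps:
D = 1/4 ≈ 0.25000
T(n, C) = (1/4 + n)/(11 + C) (T(n, C) = (n + 1/4)/(C + 11) = (1/4 + n)/(11 + C))
T(E(3), 4)*(29/131 + h(-9)) = ((1/4 + 1)/(11 + 4))*(29/131 + (-9)**2) = ((5/4)/15)*(29*(1/131) + 81) = ((1/15)*(5/4))*(29/131 + 81) = (1/12)*(10640/131) = 2660/393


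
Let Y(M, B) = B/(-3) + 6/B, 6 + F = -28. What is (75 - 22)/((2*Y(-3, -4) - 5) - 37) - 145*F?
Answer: 625951/127 ≈ 4928.8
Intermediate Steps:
F = -34 (F = -6 - 28 = -34)
Y(M, B) = 6/B - B/3 (Y(M, B) = B*(-⅓) + 6/B = -B/3 + 6/B = 6/B - B/3)
(75 - 22)/((2*Y(-3, -4) - 5) - 37) - 145*F = (75 - 22)/((2*(6/(-4) - ⅓*(-4)) - 5) - 37) - 145*(-34) = 53/((2*(6*(-¼) + 4/3) - 5) - 37) + 4930 = 53/((2*(-3/2 + 4/3) - 5) - 37) + 4930 = 53/((2*(-⅙) - 5) - 37) + 4930 = 53/((-⅓ - 5) - 37) + 4930 = 53/(-16/3 - 37) + 4930 = 53/(-127/3) + 4930 = 53*(-3/127) + 4930 = -159/127 + 4930 = 625951/127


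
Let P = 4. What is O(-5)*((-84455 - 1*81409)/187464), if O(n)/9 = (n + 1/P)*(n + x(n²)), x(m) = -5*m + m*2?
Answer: -23635620/7811 ≈ -3025.9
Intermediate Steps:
x(m) = -3*m (x(m) = -5*m + 2*m = -3*m)
O(n) = 9*(¼ + n)*(n - 3*n²) (O(n) = 9*((n + 1/4)*(n - 3*n²)) = 9*((n + ¼)*(n - 3*n²)) = 9*((¼ + n)*(n - 3*n²)) = 9*(¼ + n)*(n - 3*n²))
O(-5)*((-84455 - 1*81409)/187464) = ((9/4)*(-5)*(1 - 5 - 12*(-5)²))*((-84455 - 1*81409)/187464) = ((9/4)*(-5)*(1 - 5 - 12*25))*((-84455 - 81409)*(1/187464)) = ((9/4)*(-5)*(1 - 5 - 300))*(-165864*1/187464) = ((9/4)*(-5)*(-304))*(-6911/7811) = 3420*(-6911/7811) = -23635620/7811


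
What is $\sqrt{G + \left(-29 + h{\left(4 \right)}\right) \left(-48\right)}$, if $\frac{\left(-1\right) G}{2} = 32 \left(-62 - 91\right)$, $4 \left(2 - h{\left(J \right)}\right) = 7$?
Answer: $14 \sqrt{57} \approx 105.7$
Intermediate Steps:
$h{\left(J \right)} = \frac{1}{4}$ ($h{\left(J \right)} = 2 - \frac{7}{4} = \frac{1}{4}$)
$G = 9792$ ($G = - 2 \cdot 32 \left(-62 - 91\right) = - 2 \cdot 32 \left(-153\right) = \left(-2\right) \left(-4896\right) = 9792$)
$\sqrt{G + \left(-29 + h{\left(4 \right)}\right) \left(-48\right)} = \sqrt{9792 + \left(-29 + \frac{1}{4}\right) \left(-48\right)} = \sqrt{9792 - -1380} = \sqrt{9792 + 1380} = \sqrt{11172} = 14 \sqrt{57}$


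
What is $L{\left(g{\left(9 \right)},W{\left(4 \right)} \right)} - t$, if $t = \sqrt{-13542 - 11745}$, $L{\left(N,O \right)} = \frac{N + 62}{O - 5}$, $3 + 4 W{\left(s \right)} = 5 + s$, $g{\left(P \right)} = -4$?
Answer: $- \frac{116}{7} - i \sqrt{25287} \approx -16.571 - 159.02 i$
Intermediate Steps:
$W{\left(s \right)} = \frac{1}{2} + \frac{s}{4}$ ($W{\left(s \right)} = - \frac{3}{4} + \frac{5 + s}{4} = - \frac{3}{4} + \left(\frac{5}{4} + \frac{s}{4}\right) = \frac{1}{2} + \frac{s}{4}$)
$L{\left(N,O \right)} = \frac{62 + N}{-5 + O}$
$t = i \sqrt{25287}$ ($t = \sqrt{-25287} = i \sqrt{25287} \approx 159.02 i$)
$L{\left(g{\left(9 \right)},W{\left(4 \right)} \right)} - t = \frac{62 - 4}{-5 + \left(\frac{1}{2} + \frac{1}{4} \cdot 4\right)} - i \sqrt{25287} = \frac{1}{-5 + \left(\frac{1}{2} + 1\right)} 58 - i \sqrt{25287} = \frac{1}{-5 + \frac{3}{2}} \cdot 58 - i \sqrt{25287} = \frac{1}{- \frac{7}{2}} \cdot 58 - i \sqrt{25287} = \left(- \frac{2}{7}\right) 58 - i \sqrt{25287} = - \frac{116}{7} - i \sqrt{25287}$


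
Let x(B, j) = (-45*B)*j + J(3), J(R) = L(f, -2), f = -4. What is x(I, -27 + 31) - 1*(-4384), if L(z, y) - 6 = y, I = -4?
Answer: 5108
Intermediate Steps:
L(z, y) = 6 + y
J(R) = 4 (J(R) = 6 - 2 = 4)
x(B, j) = 4 - 45*B*j (x(B, j) = (-45*B)*j + 4 = -45*B*j + 4 = 4 - 45*B*j)
x(I, -27 + 31) - 1*(-4384) = (4 - 45*(-4)*(-27 + 31)) - 1*(-4384) = (4 - 45*(-4)*4) + 4384 = (4 + 720) + 4384 = 724 + 4384 = 5108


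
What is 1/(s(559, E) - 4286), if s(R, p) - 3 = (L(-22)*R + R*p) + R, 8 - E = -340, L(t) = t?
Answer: 1/178510 ≈ 5.6019e-6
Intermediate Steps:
E = 348 (E = 8 - 1*(-340) = 8 + 340 = 348)
s(R, p) = 3 - 21*R + R*p (s(R, p) = 3 + ((-22*R + R*p) + R) = 3 + (-21*R + R*p) = 3 - 21*R + R*p)
1/(s(559, E) - 4286) = 1/((3 - 21*559 + 559*348) - 4286) = 1/((3 - 11739 + 194532) - 4286) = 1/(182796 - 4286) = 1/178510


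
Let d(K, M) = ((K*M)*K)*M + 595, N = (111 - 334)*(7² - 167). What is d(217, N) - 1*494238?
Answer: 32605675485401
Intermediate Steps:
N = 26314 (N = -223*(49 - 167) = -223*(-118) = 26314)
d(K, M) = 595 + K²*M² (d(K, M) = (M*K²)*M + 595 = K²*M² + 595 = 595 + K²*M²)
d(217, N) - 1*494238 = (595 + 217²*26314²) - 1*494238 = (595 + 47089*692426596) - 494238 = (595 + 32605675979044) - 494238 = 32605675979639 - 494238 = 32605675485401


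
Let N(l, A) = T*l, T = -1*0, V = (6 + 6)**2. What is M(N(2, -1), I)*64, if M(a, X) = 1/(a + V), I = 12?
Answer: 4/9 ≈ 0.44444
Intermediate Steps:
V = 144 (V = 12**2 = 144)
T = 0
N(l, A) = 0 (N(l, A) = 0*l = 0)
M(a, X) = 1/(144 + a) (M(a, X) = 1/(a + 144) = 1/(144 + a))
M(N(2, -1), I)*64 = 64/(144 + 0) = 64/144 = (1/144)*64 = 4/9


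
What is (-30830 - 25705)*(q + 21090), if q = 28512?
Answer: -2804249070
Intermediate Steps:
(-30830 - 25705)*(q + 21090) = (-30830 - 25705)*(28512 + 21090) = -56535*49602 = -2804249070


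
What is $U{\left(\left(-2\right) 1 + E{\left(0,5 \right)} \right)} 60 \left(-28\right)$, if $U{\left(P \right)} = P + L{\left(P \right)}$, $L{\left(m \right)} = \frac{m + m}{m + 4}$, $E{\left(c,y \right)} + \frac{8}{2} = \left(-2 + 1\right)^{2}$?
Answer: $-8400$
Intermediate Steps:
$E{\left(c,y \right)} = -3$ ($E{\left(c,y \right)} = -4 + \left(-2 + 1\right)^{2} = -4 + \left(-1\right)^{2} = -4 + 1 = -3$)
$L{\left(m \right)} = \frac{2 m}{4 + m}$
$U{\left(P \right)} = P + \frac{2 P}{4 + P}$
$U{\left(\left(-2\right) 1 + E{\left(0,5 \right)} \right)} 60 \left(-28\right) = \frac{\left(\left(-2\right) 1 - 3\right) \left(6 - 5\right)}{4 - 5} \cdot 60 \left(-28\right) = \frac{\left(-2 - 3\right) \left(6 - 5\right)}{4 - 5} \cdot 60 \left(-28\right) = - \frac{5 \left(6 - 5\right)}{4 - 5} \cdot 60 \left(-28\right) = \left(-5\right) \frac{1}{-1} \cdot 1 \cdot 60 \left(-28\right) = \left(-5\right) \left(-1\right) 1 \cdot 60 \left(-28\right) = 5 \cdot 60 \left(-28\right) = 300 \left(-28\right) = -8400$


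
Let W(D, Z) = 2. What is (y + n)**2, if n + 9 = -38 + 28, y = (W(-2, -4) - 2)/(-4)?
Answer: 361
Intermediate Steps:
y = 0 (y = (2 - 2)/(-4) = -1/4*0 = 0)
n = -19 (n = -9 + (-38 + 28) = -9 - 10 = -19)
(y + n)**2 = (0 - 19)**2 = (-19)**2 = 361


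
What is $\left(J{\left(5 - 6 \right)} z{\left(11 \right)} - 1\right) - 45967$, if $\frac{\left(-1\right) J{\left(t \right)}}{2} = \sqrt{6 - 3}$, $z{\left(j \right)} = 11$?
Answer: $-45968 - 22 \sqrt{3} \approx -46006.0$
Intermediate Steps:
$J{\left(t \right)} = - 2 \sqrt{3}$ ($J{\left(t \right)} = - 2 \sqrt{6 - 3} = - 2 \sqrt{3}$)
$\left(J{\left(5 - 6 \right)} z{\left(11 \right)} - 1\right) - 45967 = \left(- 2 \sqrt{3} \cdot 11 - 1\right) - 45967 = \left(- 22 \sqrt{3} - 1\right) - 45967 = \left(-1 - 22 \sqrt{3}\right) - 45967 = -45968 - 22 \sqrt{3}$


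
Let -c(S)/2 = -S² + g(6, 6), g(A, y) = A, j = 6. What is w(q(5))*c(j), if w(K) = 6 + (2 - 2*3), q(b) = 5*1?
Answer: 120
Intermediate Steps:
q(b) = 5
c(S) = -12 + 2*S² (c(S) = -2*(-S² + 6) = -2*(6 - S²) = -12 + 2*S²)
w(K) = 2 (w(K) = 6 + (2 - 6) = 6 - 4 = 2)
w(q(5))*c(j) = 2*(-12 + 2*6²) = 2*(-12 + 2*36) = 2*(-12 + 72) = 2*60 = 120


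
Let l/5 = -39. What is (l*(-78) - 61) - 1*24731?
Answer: -9582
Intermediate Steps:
l = -195 (l = 5*(-39) = -195)
(l*(-78) - 61) - 1*24731 = (-195*(-78) - 61) - 1*24731 = (15210 - 61) - 24731 = 15149 - 24731 = -9582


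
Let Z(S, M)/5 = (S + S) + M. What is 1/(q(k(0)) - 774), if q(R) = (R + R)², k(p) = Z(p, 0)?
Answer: -1/774 ≈ -0.0012920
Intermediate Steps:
Z(S, M) = 5*M + 10*S (Z(S, M) = 5*((S + S) + M) = 5*(2*S + M) = 5*(M + 2*S) = 5*M + 10*S)
k(p) = 10*p (k(p) = 5*0 + 10*p = 0 + 10*p = 10*p)
q(R) = 4*R² (q(R) = (2*R)² = 4*R²)
1/(q(k(0)) - 774) = 1/(4*(10*0)² - 774) = 1/(4*0² - 774) = 1/(4*0 - 774) = 1/(0 - 774) = 1/(-774) = -1/774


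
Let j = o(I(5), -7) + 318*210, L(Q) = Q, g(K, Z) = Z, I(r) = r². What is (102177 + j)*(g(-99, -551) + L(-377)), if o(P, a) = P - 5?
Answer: -156810656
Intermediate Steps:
o(P, a) = -5 + P
j = 66800 (j = (-5 + 5²) + 318*210 = (-5 + 25) + 66780 = 20 + 66780 = 66800)
(102177 + j)*(g(-99, -551) + L(-377)) = (102177 + 66800)*(-551 - 377) = 168977*(-928) = -156810656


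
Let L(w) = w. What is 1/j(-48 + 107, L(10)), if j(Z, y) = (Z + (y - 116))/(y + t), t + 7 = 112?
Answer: -115/47 ≈ -2.4468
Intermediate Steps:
t = 105 (t = -7 + 112 = 105)
j(Z, y) = (-116 + Z + y)/(105 + y) (j(Z, y) = (Z + (y - 116))/(y + 105) = (Z + (-116 + y))/(105 + y) = (-116 + Z + y)/(105 + y))
1/j(-48 + 107, L(10)) = 1/((-116 + (-48 + 107) + 10)/(105 + 10)) = 1/((-116 + 59 + 10)/115) = 1/((1/115)*(-47)) = 1/(-47/115) = -115/47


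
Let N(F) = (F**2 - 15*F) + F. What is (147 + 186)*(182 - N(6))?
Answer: 76590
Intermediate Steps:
N(F) = F**2 - 14*F
(147 + 186)*(182 - N(6)) = (147 + 186)*(182 - 6*(-14 + 6)) = 333*(182 - 6*(-8)) = 333*(182 - 1*(-48)) = 333*(182 + 48) = 333*230 = 76590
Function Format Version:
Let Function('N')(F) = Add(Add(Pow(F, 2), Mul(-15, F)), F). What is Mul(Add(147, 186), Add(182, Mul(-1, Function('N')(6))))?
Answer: 76590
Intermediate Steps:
Function('N')(F) = Add(Pow(F, 2), Mul(-14, F))
Mul(Add(147, 186), Add(182, Mul(-1, Function('N')(6)))) = Mul(Add(147, 186), Add(182, Mul(-1, Mul(6, Add(-14, 6))))) = Mul(333, Add(182, Mul(-1, Mul(6, -8)))) = Mul(333, Add(182, Mul(-1, -48))) = Mul(333, Add(182, 48)) = Mul(333, 230) = 76590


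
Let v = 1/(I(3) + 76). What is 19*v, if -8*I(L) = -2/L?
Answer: 228/913 ≈ 0.24973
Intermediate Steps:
I(L) = 1/(4*L) (I(L) = -(-1)/(4*L) = 1/(4*L))
v = 12/913 (v = 1/((¼)/3 + 76) = 1/((¼)*(⅓) + 76) = 1/(1/12 + 76) = 1/(913/12) = 12/913 ≈ 0.013143)
19*v = 19*(12/913) = 228/913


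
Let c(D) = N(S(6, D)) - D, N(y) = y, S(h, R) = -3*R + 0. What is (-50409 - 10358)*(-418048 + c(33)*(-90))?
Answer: 24681610856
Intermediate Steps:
S(h, R) = -3*R
c(D) = -4*D (c(D) = -3*D - D = -4*D)
(-50409 - 10358)*(-418048 + c(33)*(-90)) = (-50409 - 10358)*(-418048 - 4*33*(-90)) = -60767*(-418048 - 132*(-90)) = -60767*(-418048 + 11880) = -60767*(-406168) = 24681610856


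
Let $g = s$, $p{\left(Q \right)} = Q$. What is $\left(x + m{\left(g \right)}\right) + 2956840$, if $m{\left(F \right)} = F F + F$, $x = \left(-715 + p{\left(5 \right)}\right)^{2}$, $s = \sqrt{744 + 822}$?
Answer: $3462506 + 3 \sqrt{174} \approx 3.4625 \cdot 10^{6}$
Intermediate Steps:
$s = 3 \sqrt{174}$ ($s = \sqrt{1566} = 3 \sqrt{174} \approx 39.573$)
$g = 3 \sqrt{174} \approx 39.573$
$x = 504100$ ($x = \left(-715 + 5\right)^{2} = \left(-710\right)^{2} = 504100$)
$m{\left(F \right)} = F + F^{2}$ ($m{\left(F \right)} = F^{2} + F = F + F^{2}$)
$\left(x + m{\left(g \right)}\right) + 2956840 = \left(504100 + 3 \sqrt{174} \left(1 + 3 \sqrt{174}\right)\right) + 2956840 = 3460940 + 3 \sqrt{174} \left(1 + 3 \sqrt{174}\right)$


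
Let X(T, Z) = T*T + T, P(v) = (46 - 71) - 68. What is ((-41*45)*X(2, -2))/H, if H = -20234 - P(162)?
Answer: 11070/20141 ≈ 0.54963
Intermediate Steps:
P(v) = -93 (P(v) = -25 - 68 = -93)
X(T, Z) = T + T² (X(T, Z) = T² + T = T + T²)
H = -20141 (H = -20234 - 1*(-93) = -20234 + 93 = -20141)
((-41*45)*X(2, -2))/H = ((-41*45)*(2*(1 + 2)))/(-20141) = -3690*3*(-1/20141) = -1845*6*(-1/20141) = -11070*(-1/20141) = 11070/20141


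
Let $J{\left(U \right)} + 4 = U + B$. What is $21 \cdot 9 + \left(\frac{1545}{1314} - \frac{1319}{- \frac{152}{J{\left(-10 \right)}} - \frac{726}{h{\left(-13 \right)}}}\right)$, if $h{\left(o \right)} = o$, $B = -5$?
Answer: $\frac{15406531}{90885} \approx 169.52$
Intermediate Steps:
$J{\left(U \right)} = -9 + U$ ($J{\left(U \right)} = -4 + \left(U - 5\right) = -4 + \left(-5 + U\right) = -9 + U$)
$21 \cdot 9 + \left(\frac{1545}{1314} - \frac{1319}{- \frac{152}{J{\left(-10 \right)}} - \frac{726}{h{\left(-13 \right)}}}\right) = 21 \cdot 9 + \left(\frac{1545}{1314} - \frac{1319}{- \frac{152}{-9 - 10} - \frac{726}{-13}}\right) = 189 + \left(1545 \cdot \frac{1}{1314} - \frac{1319}{- \frac{152}{-19} - - \frac{726}{13}}\right) = 189 + \left(\frac{515}{438} - \frac{1319}{\left(-152\right) \left(- \frac{1}{19}\right) + \frac{726}{13}}\right) = 189 + \left(\frac{515}{438} - \frac{1319}{8 + \frac{726}{13}}\right) = 189 + \left(\frac{515}{438} - \frac{1319}{\frac{830}{13}}\right) = 189 + \left(\frac{515}{438} - \frac{17147}{830}\right) = 189 - \frac{1770734}{90885} = \frac{15406531}{90885}$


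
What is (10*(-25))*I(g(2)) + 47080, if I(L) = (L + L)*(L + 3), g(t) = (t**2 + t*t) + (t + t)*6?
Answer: -512920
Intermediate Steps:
g(t) = 2*t**2 + 12*t (g(t) = (t**2 + t**2) + (2*t)*6 = 2*t**2 + 12*t)
I(L) = 2*L*(3 + L) (I(L) = (2*L)*(3 + L) = 2*L*(3 + L))
(10*(-25))*I(g(2)) + 47080 = (10*(-25))*(2*(2*2*(6 + 2))*(3 + 2*2*(6 + 2))) + 47080 = -500*2*2*8*(3 + 2*2*8) + 47080 = -500*32*(3 + 32) + 47080 = -500*32*35 + 47080 = -250*2240 + 47080 = -560000 + 47080 = -512920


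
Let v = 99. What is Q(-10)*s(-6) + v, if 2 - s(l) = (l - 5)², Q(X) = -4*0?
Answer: 99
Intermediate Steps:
Q(X) = 0
s(l) = 2 - (-5 + l)² (s(l) = 2 - (l - 5)² = 2 - (-5 + l)²)
Q(-10)*s(-6) + v = 0*(2 - (-5 - 6)²) + 99 = 0*(2 - 1*(-11)²) + 99 = 0*(2 - 1*121) + 99 = 0*(2 - 121) + 99 = 0*(-119) + 99 = 0 + 99 = 99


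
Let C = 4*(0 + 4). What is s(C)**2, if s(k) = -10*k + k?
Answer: 20736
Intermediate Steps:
C = 16 (C = 4*4 = 16)
s(k) = -9*k
s(C)**2 = (-9*16)**2 = (-144)**2 = 20736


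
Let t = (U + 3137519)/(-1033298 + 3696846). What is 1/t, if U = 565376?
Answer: 2663548/3702895 ≈ 0.71931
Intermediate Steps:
t = 3702895/2663548 (t = (565376 + 3137519)/(-1033298 + 3696846) = 3702895/2663548 ≈ 1.3902)
1/t = 1/(3702895/2663548) = 2663548/3702895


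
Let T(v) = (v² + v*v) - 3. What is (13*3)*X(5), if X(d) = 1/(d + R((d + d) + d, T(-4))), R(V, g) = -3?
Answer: 39/2 ≈ 19.500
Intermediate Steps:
T(v) = -3 + 2*v² (T(v) = (v² + v²) - 3 = 2*v² - 3 = -3 + 2*v²)
X(d) = 1/(-3 + d) (X(d) = 1/(d - 3) = 1/(-3 + d))
(13*3)*X(5) = (13*3)/(-3 + 5) = 39/2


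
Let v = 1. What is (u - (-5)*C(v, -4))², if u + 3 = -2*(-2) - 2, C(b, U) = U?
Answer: 441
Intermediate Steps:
u = -1 (u = -3 + (-2*(-2) - 2) = -3 + (4 - 2) = -3 + 2 = -1)
(u - (-5)*C(v, -4))² = (-1 - (-5)*(-4))² = (-1 - 1*20)² = (-1 - 20)² = (-21)² = 441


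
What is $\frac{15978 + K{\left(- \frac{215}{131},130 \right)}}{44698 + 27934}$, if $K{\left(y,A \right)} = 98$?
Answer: $\frac{4019}{18158} \approx 0.22133$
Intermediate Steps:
$\frac{15978 + K{\left(- \frac{215}{131},130 \right)}}{44698 + 27934} = \frac{15978 + 98}{44698 + 27934} = \frac{16076}{72632} = 16076 \cdot \frac{1}{72632} = \frac{4019}{18158}$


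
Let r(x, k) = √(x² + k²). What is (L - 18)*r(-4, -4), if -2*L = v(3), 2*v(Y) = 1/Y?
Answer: -217*√2/3 ≈ -102.29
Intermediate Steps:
v(Y) = 1/(2*Y)
L = -1/12 (L = -1/(4*3) = -½*⅙ = -1/12 ≈ -0.083333)
r(x, k) = √(k² + x²)
(L - 18)*r(-4, -4) = (-1/12 - 18)*√((-4)² + (-4)²) = -217*√(16 + 16)/12 = -217*√2/3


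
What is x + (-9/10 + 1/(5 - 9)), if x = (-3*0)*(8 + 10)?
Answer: -23/20 ≈ -1.1500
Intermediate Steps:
x = 0 (x = 0*18 = 0)
x + (-9/10 + 1/(5 - 9)) = 0 + (-9/10 + 1/(5 - 9)) = 0 + (-9*⅒ + 1/(-4)) = 0 + (-9/10 - ¼) = 0 - 23/20 = -23/20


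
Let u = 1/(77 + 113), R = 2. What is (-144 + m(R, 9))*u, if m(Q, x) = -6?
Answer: -15/19 ≈ -0.78947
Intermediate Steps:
u = 1/190 ≈ 0.0052632
(-144 + m(R, 9))*u = (-144 - 6)*(1/190) = -150*1/190 = -15/19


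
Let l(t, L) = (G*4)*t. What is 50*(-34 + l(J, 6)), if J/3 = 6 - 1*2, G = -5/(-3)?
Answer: 2300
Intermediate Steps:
G = 5/3 (G = -5*(-1/3) = 5/3 ≈ 1.6667)
J = 12 (J = 3*(6 - 1*2) = 3*(6 - 2) = 3*4 = 12)
l(t, L) = 20*t/3 (l(t, L) = ((5/3)*4)*t = 20*t/3)
50*(-34 + l(J, 6)) = 50*(-34 + (20/3)*12) = 50*(-34 + 80) = 50*46 = 2300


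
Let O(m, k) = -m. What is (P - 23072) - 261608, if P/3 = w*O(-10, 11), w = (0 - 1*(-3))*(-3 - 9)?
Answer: -285760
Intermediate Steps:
w = -36 (w = (0 + 3)*(-12) = 3*(-12) = -36)
P = -1080 (P = 3*(-(-36)*(-10)) = 3*(-36*10) = 3*(-360) = -1080)
(P - 23072) - 261608 = (-1080 - 23072) - 261608 = -24152 - 261608 = -285760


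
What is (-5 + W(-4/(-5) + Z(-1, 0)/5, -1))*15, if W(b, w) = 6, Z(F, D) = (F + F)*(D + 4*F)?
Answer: 15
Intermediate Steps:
Z(F, D) = 2*F*(D + 4*F) (Z(F, D) = (2*F)*(D + 4*F) = 2*F*(D + 4*F))
(-5 + W(-4/(-5) + Z(-1, 0)/5, -1))*15 = (-5 + 6)*15 = 1*15 = 15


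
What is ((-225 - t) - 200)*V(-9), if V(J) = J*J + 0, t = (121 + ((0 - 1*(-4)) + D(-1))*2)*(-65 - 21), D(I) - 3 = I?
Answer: 892053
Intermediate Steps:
D(I) = 3 + I
t = -11438 (t = (121 + ((0 - 1*(-4)) + (3 - 1))*2)*(-65 - 21) = (121 + ((0 + 4) + 2)*2)*(-86) = (121 + (4 + 2)*2)*(-86) = (121 + 6*2)*(-86) = (121 + 12)*(-86) = 133*(-86) = -11438)
V(J) = J² (V(J) = J² + 0 = J²)
((-225 - t) - 200)*V(-9) = ((-225 - 1*(-11438)) - 200)*(-9)² = ((-225 + 11438) - 200)*81 = (11213 - 200)*81 = 11013*81 = 892053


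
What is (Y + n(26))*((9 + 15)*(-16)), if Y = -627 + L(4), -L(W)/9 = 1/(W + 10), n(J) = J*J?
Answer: -129984/7 ≈ -18569.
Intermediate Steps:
n(J) = J²
L(W) = -9/(10 + W) (L(W) = -9/(W + 10) = -9/(10 + W))
Y = -8787/14 (Y = -627 - 9/(10 + 4) = -627 - 9/14 = -8787/14 ≈ -627.64)
(Y + n(26))*((9 + 15)*(-16)) = (-8787/14 + 26²)*((9 + 15)*(-16)) = (-8787/14 + 676)*(24*(-16)) = (677/14)*(-384) = -129984/7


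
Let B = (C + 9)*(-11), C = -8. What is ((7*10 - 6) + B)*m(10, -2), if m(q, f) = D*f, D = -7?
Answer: 742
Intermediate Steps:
m(q, f) = -7*f
B = -11 (B = (-8 + 9)*(-11) = 1*(-11) = -11)
((7*10 - 6) + B)*m(10, -2) = ((7*10 - 6) - 11)*(-7*(-2)) = ((70 - 6) - 11)*14 = (64 - 11)*14 = 53*14 = 742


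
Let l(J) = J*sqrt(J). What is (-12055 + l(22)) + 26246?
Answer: 14191 + 22*sqrt(22) ≈ 14294.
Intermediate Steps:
l(J) = J**(3/2)
(-12055 + l(22)) + 26246 = (-12055 + 22**(3/2)) + 26246 = (-12055 + 22*sqrt(22)) + 26246 = 14191 + 22*sqrt(22)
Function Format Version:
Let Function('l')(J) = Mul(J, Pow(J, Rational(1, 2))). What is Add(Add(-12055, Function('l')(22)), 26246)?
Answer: Add(14191, Mul(22, Pow(22, Rational(1, 2)))) ≈ 14294.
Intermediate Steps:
Function('l')(J) = Pow(J, Rational(3, 2))
Add(Add(-12055, Function('l')(22)), 26246) = Add(Add(-12055, Pow(22, Rational(3, 2))), 26246) = Add(Add(-12055, Mul(22, Pow(22, Rational(1, 2)))), 26246) = Add(14191, Mul(22, Pow(22, Rational(1, 2))))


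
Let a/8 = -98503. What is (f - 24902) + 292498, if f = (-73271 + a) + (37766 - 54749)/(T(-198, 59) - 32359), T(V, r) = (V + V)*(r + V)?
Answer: -13468078798/22685 ≈ -5.9370e+5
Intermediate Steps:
a = -788024 (a = 8*(-98503) = -788024)
T(V, r) = 2*V*(V + r) (T(V, r) = (2*V)*(V + r) = 2*V*(V + r))
f = -19538494058/22685 (f = (-73271 - 788024) + (37766 - 54749)/(2*(-198)*(-198 + 59) - 32359) = -861295 - 16983/(2*(-198)*(-139) - 32359) = -861295 - 16983/(55044 - 32359) = -861295 - 16983/22685 = -19538494058/22685 ≈ -8.6130e+5)
(f - 24902) + 292498 = (-19538494058/22685 - 24902) + 292498 = -20103395928/22685 + 292498 = -13468078798/22685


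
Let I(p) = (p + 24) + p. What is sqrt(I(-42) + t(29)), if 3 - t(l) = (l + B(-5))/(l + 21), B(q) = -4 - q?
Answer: 12*I*sqrt(10)/5 ≈ 7.5895*I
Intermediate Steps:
I(p) = 24 + 2*p (I(p) = (24 + p) + p = 24 + 2*p)
t(l) = 3 - (1 + l)/(21 + l) (t(l) = 3 - (l + (-4 - 1*(-5)))/(l + 21) = 3 - (l + (-4 + 5))/(21 + l) = 3 - (l + 1)/(21 + l) = 3 - (1 + l)/(21 + l))
sqrt(I(-42) + t(29)) = sqrt((24 + 2*(-42)) + 2*(31 + 29)/(21 + 29)) = sqrt((24 - 84) + 2*60/50) = sqrt(-60 + 2*(1/50)*60) = sqrt(-60 + 12/5) = sqrt(-288/5) = 12*I*sqrt(10)/5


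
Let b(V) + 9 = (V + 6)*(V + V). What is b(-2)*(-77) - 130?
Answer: 1795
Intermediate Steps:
b(V) = -9 + 2*V*(6 + V) (b(V) = -9 + (V + 6)*(V + V) = -9 + (6 + V)*(2*V) = -9 + 2*V*(6 + V))
b(-2)*(-77) - 130 = (-9 + 2*(-2)**2 + 12*(-2))*(-77) - 130 = (-9 + 2*4 - 24)*(-77) - 130 = (-9 + 8 - 24)*(-77) - 130 = -25*(-77) - 130 = 1925 - 130 = 1795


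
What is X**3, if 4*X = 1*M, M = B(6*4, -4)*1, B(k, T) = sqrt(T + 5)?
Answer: 1/64 ≈ 0.015625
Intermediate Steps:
B(k, T) = sqrt(5 + T)
M = 1 (M = sqrt(5 - 4)*1 = sqrt(1)*1 = 1*1 = 1)
X = 1/4 (X = (1*1)/4 = (1/4)*1 = 1/4 ≈ 0.25000)
X**3 = (1/4)**3 = 1/64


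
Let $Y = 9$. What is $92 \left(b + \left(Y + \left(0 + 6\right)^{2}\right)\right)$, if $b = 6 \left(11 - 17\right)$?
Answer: $828$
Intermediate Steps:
$b = -36$ ($b = 6 \left(11 - 17\right) = 6 \left(-6\right) = -36$)
$92 \left(b + \left(Y + \left(0 + 6\right)^{2}\right)\right) = 92 \left(-36 + \left(9 + \left(0 + 6\right)^{2}\right)\right) = 92 \left(-36 + \left(9 + 6^{2}\right)\right) = 92 \left(-36 + \left(9 + 36\right)\right) = 92 \left(-36 + 45\right) = 92 \cdot 9 = 828$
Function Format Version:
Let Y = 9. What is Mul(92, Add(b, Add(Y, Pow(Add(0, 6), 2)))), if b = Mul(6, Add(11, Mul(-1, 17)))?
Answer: 828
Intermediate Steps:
b = -36 (b = Mul(6, Add(11, -17)) = Mul(6, -6) = -36)
Mul(92, Add(b, Add(Y, Pow(Add(0, 6), 2)))) = Mul(92, Add(-36, Add(9, Pow(Add(0, 6), 2)))) = Mul(92, Add(-36, Add(9, Pow(6, 2)))) = Mul(92, Add(-36, Add(9, 36))) = Mul(92, Add(-36, 45)) = Mul(92, 9) = 828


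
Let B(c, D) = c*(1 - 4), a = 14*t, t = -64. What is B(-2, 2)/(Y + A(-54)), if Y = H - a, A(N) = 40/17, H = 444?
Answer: 51/11410 ≈ 0.0044698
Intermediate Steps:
A(N) = 40/17 (A(N) = 40*(1/17) = 40/17)
a = -896 (a = 14*(-64) = -896)
B(c, D) = -3*c (B(c, D) = c*(-3) = -3*c)
Y = 1340 (Y = 444 - 1*(-896) = 444 + 896 = 1340)
B(-2, 2)/(Y + A(-54)) = (-3*(-2))/(1340 + 40/17) = 6/(22820/17) = 6*(17/22820) = 51/11410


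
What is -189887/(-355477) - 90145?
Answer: -32044284278/355477 ≈ -90145.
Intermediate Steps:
-189887/(-355477) - 90145 = -189887*(-1/355477) - 90145 = 189887/355477 - 90145 = -32044284278/355477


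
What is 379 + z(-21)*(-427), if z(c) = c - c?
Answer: 379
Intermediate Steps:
z(c) = 0
379 + z(-21)*(-427) = 379 + 0*(-427) = 379 + 0 = 379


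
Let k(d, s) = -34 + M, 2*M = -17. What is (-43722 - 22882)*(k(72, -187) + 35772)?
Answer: -2379727618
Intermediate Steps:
M = -17/2 (M = (½)*(-17) = -17/2 ≈ -8.5000)
k(d, s) = -85/2 (k(d, s) = -34 - 17/2 = -85/2)
(-43722 - 22882)*(k(72, -187) + 35772) = (-43722 - 22882)*(-85/2 + 35772) = -66604*71459/2 = -2379727618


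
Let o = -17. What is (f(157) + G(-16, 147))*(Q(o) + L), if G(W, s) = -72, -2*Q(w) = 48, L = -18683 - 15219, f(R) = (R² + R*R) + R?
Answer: -1675367658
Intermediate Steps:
f(R) = R + 2*R² (f(R) = (R² + R²) + R = 2*R² + R = R + 2*R²)
L = -33902
Q(w) = -24 (Q(w) = -½*48 = -24)
(f(157) + G(-16, 147))*(Q(o) + L) = (157*(1 + 2*157) - 72)*(-24 - 33902) = (157*(1 + 314) - 72)*(-33926) = (157*315 - 72)*(-33926) = (49455 - 72)*(-33926) = 49383*(-33926) = -1675367658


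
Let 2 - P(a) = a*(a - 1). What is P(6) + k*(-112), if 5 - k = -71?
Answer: -8540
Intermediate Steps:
k = 76 (k = 5 - 1*(-71) = 5 + 71 = 76)
P(a) = 2 - a*(-1 + a) (P(a) = 2 - a*(a - 1) = 2 - a*(-1 + a))
P(6) + k*(-112) = (2 + 6 - 1*6²) + 76*(-112) = (2 + 6 - 1*36) - 8512 = (2 + 6 - 36) - 8512 = -28 - 8512 = -8540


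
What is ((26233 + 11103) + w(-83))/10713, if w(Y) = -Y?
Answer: 12473/3571 ≈ 3.4929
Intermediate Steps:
((26233 + 11103) + w(-83))/10713 = ((26233 + 11103) - 1*(-83))/10713 = (37336 + 83)*(1/10713) = 37419*(1/10713) = 12473/3571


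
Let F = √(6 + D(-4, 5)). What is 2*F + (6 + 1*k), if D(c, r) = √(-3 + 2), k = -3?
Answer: 3 + 2*√(6 + I) ≈ 7.9158 + 0.40685*I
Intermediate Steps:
D(c, r) = I (D(c, r) = √(-1) = I)
F = √(6 + I) ≈ 2.4579 + 0.20342*I
2*F + (6 + 1*k) = 2*√(6 + I) + (6 + 1*(-3)) = 2*√(6 + I) + (6 - 3) = 2*√(6 + I) + 3 = 3 + 2*√(6 + I)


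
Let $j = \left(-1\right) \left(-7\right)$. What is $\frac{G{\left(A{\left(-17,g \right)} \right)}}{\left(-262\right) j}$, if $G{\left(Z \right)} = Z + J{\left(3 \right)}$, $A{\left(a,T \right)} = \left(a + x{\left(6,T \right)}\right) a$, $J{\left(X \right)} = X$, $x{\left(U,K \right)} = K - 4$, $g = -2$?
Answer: $- \frac{197}{917} \approx -0.21483$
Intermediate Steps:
$x{\left(U,K \right)} = -4 + K$ ($x{\left(U,K \right)} = K - 4 = -4 + K$)
$A{\left(a,T \right)} = a \left(-4 + T + a\right)$ ($A{\left(a,T \right)} = \left(a + \left(-4 + T\right)\right) a = \left(-4 + T + a\right) a = a \left(-4 + T + a\right)$)
$j = 7$
$G{\left(Z \right)} = 3 + Z$ ($G{\left(Z \right)} = Z + 3 = 3 + Z$)
$\frac{G{\left(A{\left(-17,g \right)} \right)}}{\left(-262\right) j} = \frac{3 - 17 \left(-4 - 2 - 17\right)}{\left(-262\right) 7} = \frac{3 - -391}{-1834} = \left(3 + 391\right) \left(- \frac{1}{1834}\right) = 394 \left(- \frac{1}{1834}\right) = - \frac{197}{917}$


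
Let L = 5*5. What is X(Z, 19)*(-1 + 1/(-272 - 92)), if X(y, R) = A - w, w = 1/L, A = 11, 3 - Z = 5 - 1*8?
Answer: -10001/910 ≈ -10.990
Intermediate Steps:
L = 25
Z = 6 (Z = 3 - (5 - 1*8) = 3 - (5 - 8) = 3 - 1*(-3) = 3 + 3 = 6)
w = 1/25 ≈ 0.040000
X(y, R) = 274/25 (X(y, R) = 11 - 1*1/25 = 11 - 1/25 = 274/25)
X(Z, 19)*(-1 + 1/(-272 - 92)) = 274*(-1 + 1/(-272 - 92))/25 = 274*(-1 + 1/(-364))/25 = 274*(-1 - 1/364)/25 = (274/25)*(-365/364) = -10001/910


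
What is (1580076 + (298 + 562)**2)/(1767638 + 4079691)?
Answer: 2319676/5847329 ≈ 0.39671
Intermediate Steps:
(1580076 + (298 + 562)**2)/(1767638 + 4079691) = (1580076 + 860**2)/5847329 = (1580076 + 739600)*(1/5847329) = 2319676*(1/5847329) = 2319676/5847329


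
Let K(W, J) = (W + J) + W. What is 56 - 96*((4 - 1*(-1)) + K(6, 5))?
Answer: -2056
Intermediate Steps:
K(W, J) = J + 2*W (K(W, J) = (J + W) + W = J + 2*W)
56 - 96*((4 - 1*(-1)) + K(6, 5)) = 56 - 96*((4 - 1*(-1)) + (5 + 2*6)) = 56 - 96*((4 + 1) + (5 + 12)) = 56 - 96*(5 + 17) = 56 - 96*22 = 56 - 2112 = -2056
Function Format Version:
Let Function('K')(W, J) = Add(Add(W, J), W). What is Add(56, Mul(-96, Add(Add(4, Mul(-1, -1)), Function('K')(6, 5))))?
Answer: -2056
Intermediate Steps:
Function('K')(W, J) = Add(J, Mul(2, W)) (Function('K')(W, J) = Add(Add(J, W), W) = Add(J, Mul(2, W)))
Add(56, Mul(-96, Add(Add(4, Mul(-1, -1)), Function('K')(6, 5)))) = Add(56, Mul(-96, Add(Add(4, Mul(-1, -1)), Add(5, Mul(2, 6))))) = Add(56, Mul(-96, Add(Add(4, 1), Add(5, 12)))) = Add(56, Mul(-96, Add(5, 17))) = Add(56, Mul(-96, 22)) = Add(56, -2112) = -2056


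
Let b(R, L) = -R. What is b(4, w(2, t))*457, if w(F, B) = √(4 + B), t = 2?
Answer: -1828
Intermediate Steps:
b(4, w(2, t))*457 = -1*4*457 = -4*457 = -1828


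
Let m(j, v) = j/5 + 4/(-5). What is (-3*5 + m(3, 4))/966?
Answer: -38/2415 ≈ -0.015735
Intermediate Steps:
m(j, v) = -4/5 + j/5 (m(j, v) = j*(1/5) + 4*(-1/5) = j/5 - 4/5 = -4/5 + j/5)
(-3*5 + m(3, 4))/966 = (-3*5 + (-4/5 + (1/5)*3))/966 = (-15 + (-4/5 + 3/5))*(1/966) = (-15 - 1/5)*(1/966) = -76/5*1/966 = -38/2415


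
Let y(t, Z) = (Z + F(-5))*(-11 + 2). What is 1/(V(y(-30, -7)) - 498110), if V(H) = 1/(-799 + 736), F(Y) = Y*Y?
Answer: -63/31380931 ≈ -2.0076e-6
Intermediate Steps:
F(Y) = Y²
y(t, Z) = -225 - 9*Z (y(t, Z) = (Z + (-5)²)*(-11 + 2) = (Z + 25)*(-9) = (25 + Z)*(-9) = -225 - 9*Z)
V(H) = -1/63 (V(H) = 1/(-63) = -1/63)
1/(V(y(-30, -7)) - 498110) = 1/(-1/63 - 498110) = 1/(-31380931/63) = -63/31380931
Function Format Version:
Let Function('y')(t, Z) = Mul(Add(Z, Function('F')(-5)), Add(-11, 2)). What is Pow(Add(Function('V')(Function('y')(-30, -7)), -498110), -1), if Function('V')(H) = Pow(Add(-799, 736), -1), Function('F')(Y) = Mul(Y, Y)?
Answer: Rational(-63, 31380931) ≈ -2.0076e-6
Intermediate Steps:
Function('F')(Y) = Pow(Y, 2)
Function('y')(t, Z) = Add(-225, Mul(-9, Z)) (Function('y')(t, Z) = Mul(Add(Z, Pow(-5, 2)), Add(-11, 2)) = Mul(Add(Z, 25), -9) = Mul(Add(25, Z), -9) = Add(-225, Mul(-9, Z)))
Function('V')(H) = Rational(-1, 63) (Function('V')(H) = Pow(-63, -1) = Rational(-1, 63))
Pow(Add(Function('V')(Function('y')(-30, -7)), -498110), -1) = Pow(Add(Rational(-1, 63), -498110), -1) = Pow(Rational(-31380931, 63), -1) = Rational(-63, 31380931)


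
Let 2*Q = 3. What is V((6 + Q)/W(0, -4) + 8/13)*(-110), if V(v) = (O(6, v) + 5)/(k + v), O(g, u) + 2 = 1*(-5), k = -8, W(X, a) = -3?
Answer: -5720/257 ≈ -22.257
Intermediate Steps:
Q = 3/2 (Q = (1/2)*3 = 3/2 ≈ 1.5000)
O(g, u) = -7 (O(g, u) = -2 + 1*(-5) = -2 - 5 = -7)
V(v) = -2/(-8 + v) (V(v) = (-7 + 5)/(-8 + v) = -2/(-8 + v))
V((6 + Q)/W(0, -4) + 8/13)*(-110) = -2/(-8 + ((6 + 3/2)/(-3) + 8/13))*(-110) = -2/(-8 + ((15/2)*(-1/3) + 8*(1/13)))*(-110) = -2/(-8 + (-5/2 + 8/13))*(-110) = -2/(-8 - 49/26)*(-110) = -2/(-257/26)*(-110) = -2*(-26/257)*(-110) = (52/257)*(-110) = -5720/257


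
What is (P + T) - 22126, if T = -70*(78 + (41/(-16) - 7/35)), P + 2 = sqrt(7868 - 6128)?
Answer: -219157/8 + 2*sqrt(435) ≈ -27353.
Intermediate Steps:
P = -2 + 2*sqrt(435) (P = -2 + sqrt(7868 - 6128) = -2 + sqrt(1740) = -2 + 2*sqrt(435) ≈ 39.713)
T = -42133/8 (T = -70*(78 + (41*(-1/16) - 7*1/35)) = -70*(78 + (-41/16 - 1/5)) = -70*(78 - 221/80) = -70*6019/80 = -42133/8 ≈ -5266.6)
(P + T) - 22126 = ((-2 + 2*sqrt(435)) - 42133/8) - 22126 = (-42149/8 + 2*sqrt(435)) - 22126 = -219157/8 + 2*sqrt(435)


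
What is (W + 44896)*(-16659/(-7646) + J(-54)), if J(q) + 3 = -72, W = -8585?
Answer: -20217638001/7646 ≈ -2.6442e+6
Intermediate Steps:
J(q) = -75 (J(q) = -3 - 72 = -75)
(W + 44896)*(-16659/(-7646) + J(-54)) = (-8585 + 44896)*(-16659/(-7646) - 75) = 36311*(-16659*(-1/7646) - 75) = 36311*(16659/7646 - 75) = 36311*(-556791/7646) = -20217638001/7646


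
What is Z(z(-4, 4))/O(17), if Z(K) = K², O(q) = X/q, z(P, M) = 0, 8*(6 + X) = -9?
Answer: 0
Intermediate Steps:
X = -57/8 (X = -6 + (⅛)*(-9) = -6 - 9/8 = -57/8 ≈ -7.1250)
O(q) = -57/(8*q)
Z(z(-4, 4))/O(17) = 0²/((-57/8/17)) = 0/((-57/8*1/17)) = 0/(-57/136) = 0*(-136/57) = 0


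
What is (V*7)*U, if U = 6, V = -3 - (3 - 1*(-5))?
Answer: -462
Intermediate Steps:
V = -11 (V = -3 - (3 + 5) = -3 - 1*8 = -3 - 8 = -11)
(V*7)*U = -11*7*6 = -77*6 = -462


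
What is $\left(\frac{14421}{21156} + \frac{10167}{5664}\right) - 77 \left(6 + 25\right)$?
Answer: $- \frac{7936990817}{3328544} \approx -2384.5$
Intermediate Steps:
$\left(\frac{14421}{21156} + \frac{10167}{5664}\right) - 77 \left(6 + 25\right) = \left(14421 \cdot \frac{1}{21156} + 10167 \cdot \frac{1}{5664}\right) - 2387 = \left(\frac{4807}{7052} + \frac{3389}{1888}\right) - 2387 = \frac{8243711}{3328544} - 2387 = - \frac{7936990817}{3328544}$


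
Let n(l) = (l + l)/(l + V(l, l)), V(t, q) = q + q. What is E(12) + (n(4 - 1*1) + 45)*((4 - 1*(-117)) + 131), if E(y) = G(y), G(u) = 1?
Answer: 11509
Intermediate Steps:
V(t, q) = 2*q
E(y) = 1
n(l) = 2/3 (n(l) = (l + l)/(l + 2*l) = (2*l)/((3*l)) = (2*l)*(1/(3*l)) = 2/3)
E(12) + (n(4 - 1*1) + 45)*((4 - 1*(-117)) + 131) = 1 + (2/3 + 45)*((4 - 1*(-117)) + 131) = 1 + 137*((4 + 117) + 131)/3 = 1 + 137*(121 + 131)/3 = 1 + (137/3)*252 = 1 + 11508 = 11509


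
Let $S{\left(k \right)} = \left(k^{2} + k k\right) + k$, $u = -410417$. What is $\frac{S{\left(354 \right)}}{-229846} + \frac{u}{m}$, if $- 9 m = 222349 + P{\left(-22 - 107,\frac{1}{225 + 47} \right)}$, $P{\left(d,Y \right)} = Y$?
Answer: $\frac{1712278565717}{110324126309} \approx 15.52$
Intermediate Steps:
$S{\left(k \right)} = k + 2 k^{2}$ ($S{\left(k \right)} = \left(k^{2} + k^{2}\right) + k = 2 k^{2} + k = k + 2 k^{2}$)
$m = - \frac{6719881}{272}$ ($m = - \frac{222349 + \frac{1}{225 + 47}}{9} = - \frac{222349 + \frac{1}{272}}{9} = \left(- \frac{1}{9}\right) \frac{60478929}{272} = - \frac{6719881}{272} \approx -24705.0$)
$\frac{S{\left(354 \right)}}{-229846} + \frac{u}{m} = \frac{354 \left(1 + 2 \cdot 354\right)}{-229846} - \frac{410417}{- \frac{6719881}{272}} = 354 \left(1 + 708\right) \left(- \frac{1}{229846}\right) - - \frac{15947632}{959983} = 354 \cdot 709 \left(- \frac{1}{229846}\right) + \frac{15947632}{959983} = 250986 \left(- \frac{1}{229846}\right) + \frac{15947632}{959983} = - \frac{125493}{114923} + \frac{15947632}{959983} = \frac{1712278565717}{110324126309}$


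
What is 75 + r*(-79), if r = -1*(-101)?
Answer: -7904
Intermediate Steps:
r = 101
75 + r*(-79) = 75 + 101*(-79) = 75 - 7979 = -7904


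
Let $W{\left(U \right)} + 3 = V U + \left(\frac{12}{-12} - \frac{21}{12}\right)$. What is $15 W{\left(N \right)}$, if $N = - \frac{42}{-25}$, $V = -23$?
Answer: $- \frac{13317}{20} \approx -665.85$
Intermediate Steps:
$N = \frac{42}{25}$ ($N = \left(-42\right) \left(- \frac{1}{25}\right) = \frac{42}{25} \approx 1.68$)
$W{\left(U \right)} = - \frac{23}{4} - 23 U$ ($W{\left(U \right)} = -3 - \left(\frac{11}{4} + 23 U\right) = - \frac{23}{4} - 23 U$)
$15 W{\left(N \right)} = 15 \left(- \frac{23}{4} - \frac{966}{25}\right) = 15 \left(- \frac{4439}{100}\right) = - \frac{13317}{20}$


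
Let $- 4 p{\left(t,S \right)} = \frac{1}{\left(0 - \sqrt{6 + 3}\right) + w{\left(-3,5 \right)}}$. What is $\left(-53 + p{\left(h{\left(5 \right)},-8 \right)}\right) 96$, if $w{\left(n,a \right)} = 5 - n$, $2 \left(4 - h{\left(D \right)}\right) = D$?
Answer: $- \frac{25464}{5} \approx -5092.8$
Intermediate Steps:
$h{\left(D \right)} = 4 - \frac{D}{2}$
$p{\left(t,S \right)} = - \frac{1}{20}$ ($p{\left(t,S \right)} = - \frac{1}{4 \left(\left(0 - \sqrt{6 + 3}\right) + \left(5 - -3\right)\right)} = - \frac{1}{4 \left(\left(0 - \sqrt{9}\right) + \left(5 + 3\right)\right)} = - \frac{1}{4 \left(\left(0 - 3\right) + 8\right)} = - \frac{1}{4 \left(-3 + 8\right)} = - \frac{1}{4 \cdot 5} = \left(- \frac{1}{4}\right) \frac{1}{5} = - \frac{1}{20}$)
$\left(-53 + p{\left(h{\left(5 \right)},-8 \right)}\right) 96 = \left(-53 - \frac{1}{20}\right) 96 = \left(- \frac{1061}{20}\right) 96 = - \frac{25464}{5}$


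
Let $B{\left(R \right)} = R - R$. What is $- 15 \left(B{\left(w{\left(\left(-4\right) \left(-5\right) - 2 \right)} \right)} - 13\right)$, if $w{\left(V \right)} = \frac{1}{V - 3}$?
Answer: $195$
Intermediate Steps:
$w{\left(V \right)} = \frac{1}{-3 + V}$
$B{\left(R \right)} = 0$
$- 15 \left(B{\left(w{\left(\left(-4\right) \left(-5\right) - 2 \right)} \right)} - 13\right) = - 15 \left(0 - 13\right) = \left(-15\right) \left(-13\right) = 195$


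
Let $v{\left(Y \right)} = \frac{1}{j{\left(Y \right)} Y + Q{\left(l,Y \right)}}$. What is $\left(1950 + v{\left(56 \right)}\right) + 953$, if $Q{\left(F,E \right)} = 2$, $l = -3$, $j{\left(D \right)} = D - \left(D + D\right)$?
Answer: $\frac{9098001}{3134} \approx 2903.0$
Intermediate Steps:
$j{\left(D \right)} = - D$ ($j{\left(D \right)} = D - 2 D = - D$)
$v{\left(Y \right)} = \frac{1}{2 - Y^{2}}$ ($v{\left(Y \right)} = \frac{1}{- Y Y + 2} = \frac{1}{- Y^{2} + 2} = \frac{1}{2 - Y^{2}}$)
$\left(1950 + v{\left(56 \right)}\right) + 953 = \left(1950 + \frac{1}{2 - 56^{2}}\right) + 953 = \left(1950 + \frac{1}{2 - 3136}\right) + 953 = \left(1950 + \frac{1}{-3134}\right) + 953 = \left(1950 - \frac{1}{3134}\right) + 953 = \frac{6111299}{3134} + 953 = \frac{9098001}{3134}$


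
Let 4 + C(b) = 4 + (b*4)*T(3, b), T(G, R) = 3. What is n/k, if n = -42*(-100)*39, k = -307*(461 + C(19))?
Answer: -12600/16271 ≈ -0.77438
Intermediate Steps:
C(b) = 12*b (C(b) = -4 + (4 + (b*4)*3) = -4 + (4 + (4*b)*3) = -4 + (4 + 12*b) = 12*b)
k = -211523 (k = -307*(461 + 12*19) = -307*(461 + 228) = -307*689 = -211523)
n = 163800 (n = 4200*39 = 163800)
n/k = 163800/(-211523) = 163800*(-1/211523) = -12600/16271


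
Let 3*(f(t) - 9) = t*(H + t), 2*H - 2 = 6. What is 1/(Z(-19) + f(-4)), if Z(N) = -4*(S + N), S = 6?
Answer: 1/61 ≈ 0.016393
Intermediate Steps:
H = 4 (H = 1 + (½)*6 = 1 + 3 = 4)
f(t) = 9 + t*(4 + t)/3 (f(t) = 9 + (t*(4 + t))/3 = 9 + t*(4 + t)/3)
Z(N) = -24 - 4*N (Z(N) = -4*(6 + N) = -24 - 4*N)
1/(Z(-19) + f(-4)) = 1/((-24 - 4*(-19)) + (9 + (⅓)*(-4)² + (4/3)*(-4))) = 1/((-24 + 76) + (9 + (⅓)*16 - 16/3)) = 1/(52 + (9 + 16/3 - 16/3)) = 1/(52 + 9) = 1/61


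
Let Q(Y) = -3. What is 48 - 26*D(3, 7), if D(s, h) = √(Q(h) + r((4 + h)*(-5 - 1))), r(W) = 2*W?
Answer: 48 - 78*I*√15 ≈ 48.0 - 302.09*I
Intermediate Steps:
D(s, h) = √(-51 - 12*h) (D(s, h) = √(-3 + 2*((4 + h)*(-5 - 1))) = √(-3 + 2*((4 + h)*(-6))) = √(-3 + 2*(-24 - 6*h)) = √(-3 + (-48 - 12*h)) = √(-51 - 12*h))
48 - 26*D(3, 7) = 48 - 26*√(-51 - 12*7) = 48 - 26*√(-51 - 84) = 48 - 78*I*√15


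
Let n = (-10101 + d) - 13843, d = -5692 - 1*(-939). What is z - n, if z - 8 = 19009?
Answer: 47714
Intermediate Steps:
z = 19017 (z = 8 + 19009 = 19017)
d = -4753 (d = -5692 + 939 = -4753)
n = -28697 (n = (-10101 - 4753) - 13843 = -14854 - 13843 = -28697)
z - n = 19017 - 1*(-28697) = 19017 + 28697 = 47714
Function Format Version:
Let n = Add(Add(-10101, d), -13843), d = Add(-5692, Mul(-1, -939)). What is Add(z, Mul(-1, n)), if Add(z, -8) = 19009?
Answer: 47714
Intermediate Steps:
z = 19017 (z = Add(8, 19009) = 19017)
d = -4753 (d = Add(-5692, 939) = -4753)
n = -28697 (n = Add(Add(-10101, -4753), -13843) = Add(-14854, -13843) = -28697)
Add(z, Mul(-1, n)) = Add(19017, Mul(-1, -28697)) = Add(19017, 28697) = 47714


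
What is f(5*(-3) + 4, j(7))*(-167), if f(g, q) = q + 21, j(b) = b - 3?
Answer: -4175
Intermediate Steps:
j(b) = -3 + b
f(g, q) = 21 + q
f(5*(-3) + 4, j(7))*(-167) = (21 + (-3 + 7))*(-167) = (21 + 4)*(-167) = 25*(-167) = -4175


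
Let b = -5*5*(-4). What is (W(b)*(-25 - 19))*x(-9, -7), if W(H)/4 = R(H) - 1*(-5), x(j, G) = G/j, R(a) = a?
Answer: -43120/3 ≈ -14373.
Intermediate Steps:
b = 100 (b = -25*(-4) = 100)
W(H) = 20 + 4*H (W(H) = 4*(H - 1*(-5)) = 4*(H + 5) = 4*(5 + H) = 20 + 4*H)
(W(b)*(-25 - 19))*x(-9, -7) = ((20 + 4*100)*(-25 - 19))*(-7/(-9)) = ((20 + 400)*(-44))*(-7*(-⅑)) = (420*(-44))*(7/9) = -18480*7/9 = -43120/3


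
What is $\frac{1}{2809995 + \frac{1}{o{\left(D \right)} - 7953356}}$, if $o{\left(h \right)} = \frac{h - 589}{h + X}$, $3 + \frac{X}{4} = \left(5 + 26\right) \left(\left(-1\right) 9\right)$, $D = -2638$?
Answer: $\frac{4278905067}{12023701843744127} \approx 3.5587 \cdot 10^{-7}$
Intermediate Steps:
$X = -1128$ ($X = -12 + 4 \left(5 + 26\right) \left(\left(-1\right) 9\right) = -12 + 4 \cdot 31 \left(-9\right) = -12 + 4 \left(-279\right) = -12 - 1116 = -1128$)
$o{\left(h \right)} = \frac{-589 + h}{-1128 + h}$ ($o{\left(h \right)} = \frac{h - 589}{h - 1128} = \frac{-589 + h}{-1128 + h}$)
$\frac{1}{2809995 + \frac{1}{o{\left(D \right)} - 7953356}} = \frac{1}{2809995 + \frac{1}{\frac{-589 - 2638}{-1128 - 2638} - 7953356}} = \frac{1}{2809995 + \frac{1}{\frac{1}{-3766} \left(-3227\right) - 7953356}} = \frac{1}{2809995 + \frac{1}{\left(- \frac{1}{3766}\right) \left(-3227\right) - 7953356}} = \frac{1}{2809995 + \frac{1}{\frac{461}{538} - 7953356}} = \frac{1}{2809995 + \frac{1}{- \frac{4278905067}{538}}} = \frac{1}{2809995 - \frac{538}{4278905067}} = \frac{1}{\frac{12023701843744127}{4278905067}} = \frac{4278905067}{12023701843744127}$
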